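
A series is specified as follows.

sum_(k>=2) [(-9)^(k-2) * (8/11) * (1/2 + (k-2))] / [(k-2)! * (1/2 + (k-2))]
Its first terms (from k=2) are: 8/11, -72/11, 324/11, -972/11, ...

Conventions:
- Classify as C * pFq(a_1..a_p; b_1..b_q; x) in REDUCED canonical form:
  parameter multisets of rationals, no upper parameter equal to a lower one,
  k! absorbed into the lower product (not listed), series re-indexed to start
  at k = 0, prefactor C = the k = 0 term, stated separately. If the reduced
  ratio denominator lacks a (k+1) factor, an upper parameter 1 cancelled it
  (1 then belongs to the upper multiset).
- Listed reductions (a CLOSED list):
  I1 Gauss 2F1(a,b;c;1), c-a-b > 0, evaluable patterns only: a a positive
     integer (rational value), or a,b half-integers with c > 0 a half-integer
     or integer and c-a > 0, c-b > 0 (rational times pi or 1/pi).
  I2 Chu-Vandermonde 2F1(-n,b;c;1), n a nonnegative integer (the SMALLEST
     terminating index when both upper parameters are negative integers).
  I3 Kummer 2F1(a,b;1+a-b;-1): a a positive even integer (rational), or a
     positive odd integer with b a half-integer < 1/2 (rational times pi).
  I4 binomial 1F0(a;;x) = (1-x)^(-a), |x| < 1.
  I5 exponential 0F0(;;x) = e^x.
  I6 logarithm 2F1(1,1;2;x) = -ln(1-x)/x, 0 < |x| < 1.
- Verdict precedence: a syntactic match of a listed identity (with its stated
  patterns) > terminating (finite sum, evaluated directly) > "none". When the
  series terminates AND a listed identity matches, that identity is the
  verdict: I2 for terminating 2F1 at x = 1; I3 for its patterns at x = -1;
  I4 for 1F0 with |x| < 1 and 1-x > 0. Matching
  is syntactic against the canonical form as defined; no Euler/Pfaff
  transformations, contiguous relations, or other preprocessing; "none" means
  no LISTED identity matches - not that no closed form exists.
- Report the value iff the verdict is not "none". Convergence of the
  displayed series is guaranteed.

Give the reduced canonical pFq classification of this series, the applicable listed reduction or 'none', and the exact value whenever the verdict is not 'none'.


Prefactor 8/11, argument -9: 0F0 with upper {-} over lower {-}. Verdict at x = -9: the I5 exponential reduction matches (the 0F0 exponential series at x = -9). Sum: (8/11) * e^(-9).

Structural cue: x = (-9) and the factor k + 1/2 cancels (top and bottom), leaving C = 8/11.
Ratio: r(k) = (-9) * 1 / [(k+1)] - poly over poly, x = (-9) from leading terms; C = 8/11 at k = 0.


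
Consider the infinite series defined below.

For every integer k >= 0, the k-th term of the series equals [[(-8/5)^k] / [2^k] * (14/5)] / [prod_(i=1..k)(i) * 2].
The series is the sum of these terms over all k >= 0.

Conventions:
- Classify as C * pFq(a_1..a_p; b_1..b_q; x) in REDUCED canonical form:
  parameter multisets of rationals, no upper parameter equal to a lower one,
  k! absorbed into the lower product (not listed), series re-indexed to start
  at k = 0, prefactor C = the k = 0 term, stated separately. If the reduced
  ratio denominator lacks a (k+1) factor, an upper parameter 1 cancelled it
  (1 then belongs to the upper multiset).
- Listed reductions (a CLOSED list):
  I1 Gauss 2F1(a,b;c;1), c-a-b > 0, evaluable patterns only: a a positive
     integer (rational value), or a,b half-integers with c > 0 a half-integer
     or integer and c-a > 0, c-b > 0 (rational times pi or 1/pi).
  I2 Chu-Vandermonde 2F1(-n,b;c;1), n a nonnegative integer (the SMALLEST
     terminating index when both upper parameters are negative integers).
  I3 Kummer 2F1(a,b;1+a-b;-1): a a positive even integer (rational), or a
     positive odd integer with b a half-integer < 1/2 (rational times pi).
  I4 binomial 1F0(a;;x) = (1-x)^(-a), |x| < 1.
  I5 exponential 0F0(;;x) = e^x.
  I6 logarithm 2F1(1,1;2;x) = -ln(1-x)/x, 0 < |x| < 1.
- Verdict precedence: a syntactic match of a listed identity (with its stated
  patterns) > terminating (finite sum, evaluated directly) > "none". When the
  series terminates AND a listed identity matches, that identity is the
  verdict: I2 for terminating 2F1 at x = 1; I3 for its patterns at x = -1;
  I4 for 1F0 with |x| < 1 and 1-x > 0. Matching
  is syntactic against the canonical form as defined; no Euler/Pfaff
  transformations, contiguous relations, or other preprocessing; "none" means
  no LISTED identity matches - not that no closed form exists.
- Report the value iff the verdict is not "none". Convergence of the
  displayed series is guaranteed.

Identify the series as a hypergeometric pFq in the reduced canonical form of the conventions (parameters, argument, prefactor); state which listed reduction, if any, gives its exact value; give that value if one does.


This is 7/5 * 0F0(-; -; -4/5) in reduced canonical form. Verdict: the I5 exponential reduction fires (the 0F0 exponential series at x = -4/5). Its exact value is (7/5) * e^(-4/5).

Key observation: t_0 = 7/5 here, and the product of the first k integers (C = 7/5) is k!.
Consecutive-term ratio: r(k) = (-4/5) * 1 / [(k+1)] - rational in k, leading ratio (-4/5); with t_0 = 7/5, classification follows.


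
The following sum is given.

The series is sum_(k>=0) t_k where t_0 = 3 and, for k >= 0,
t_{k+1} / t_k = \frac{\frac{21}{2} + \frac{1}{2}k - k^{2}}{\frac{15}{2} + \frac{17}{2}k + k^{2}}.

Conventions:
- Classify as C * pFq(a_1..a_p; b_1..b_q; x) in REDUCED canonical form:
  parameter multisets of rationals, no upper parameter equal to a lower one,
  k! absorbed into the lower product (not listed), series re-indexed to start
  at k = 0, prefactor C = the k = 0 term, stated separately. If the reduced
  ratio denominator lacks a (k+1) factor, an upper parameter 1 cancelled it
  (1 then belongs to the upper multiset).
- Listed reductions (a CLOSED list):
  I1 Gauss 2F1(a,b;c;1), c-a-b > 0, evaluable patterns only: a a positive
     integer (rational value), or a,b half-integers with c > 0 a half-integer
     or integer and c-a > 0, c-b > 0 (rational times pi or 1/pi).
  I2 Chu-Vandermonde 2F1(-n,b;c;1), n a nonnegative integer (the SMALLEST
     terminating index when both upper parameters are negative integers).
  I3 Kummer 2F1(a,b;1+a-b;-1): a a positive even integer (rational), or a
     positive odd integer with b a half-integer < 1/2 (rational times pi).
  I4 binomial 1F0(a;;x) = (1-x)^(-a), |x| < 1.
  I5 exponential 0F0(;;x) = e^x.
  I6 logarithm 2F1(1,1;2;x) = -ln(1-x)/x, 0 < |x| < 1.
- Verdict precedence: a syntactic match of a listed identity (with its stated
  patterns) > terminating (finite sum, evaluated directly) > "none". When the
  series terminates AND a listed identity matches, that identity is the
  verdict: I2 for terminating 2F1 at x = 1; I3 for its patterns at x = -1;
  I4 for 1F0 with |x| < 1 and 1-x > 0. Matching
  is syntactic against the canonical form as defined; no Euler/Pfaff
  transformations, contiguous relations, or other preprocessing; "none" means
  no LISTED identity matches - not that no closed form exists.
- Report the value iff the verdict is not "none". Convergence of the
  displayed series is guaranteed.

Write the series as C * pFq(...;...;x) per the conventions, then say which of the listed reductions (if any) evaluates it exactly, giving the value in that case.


Prefactor 3, argument -1: 2F1 with upper {-\frac{7}{2}, 3} over lower {\frac{15}{2}}. Verdict (x = -1): Kummer's theorem (I3) applies (x = -1; c = \frac{15}{2} equals 1+a-b for upper {-\frac{7}{2}, 3}: listed pattern). Its exact value is \frac{27027}{8192} \cdot \pi.

The tell: t_0 = 3 here, and roots of the ratio polynomials (C = 3, x = -1) are the negated parameters.
Term ratio: r(k) = -1 * (k-\frac{7}{2}) (k+3) / [(k+\frac{15}{2}) (k+1)] - rational in k, leading ratio -1; with t_0 = 3, classification follows.


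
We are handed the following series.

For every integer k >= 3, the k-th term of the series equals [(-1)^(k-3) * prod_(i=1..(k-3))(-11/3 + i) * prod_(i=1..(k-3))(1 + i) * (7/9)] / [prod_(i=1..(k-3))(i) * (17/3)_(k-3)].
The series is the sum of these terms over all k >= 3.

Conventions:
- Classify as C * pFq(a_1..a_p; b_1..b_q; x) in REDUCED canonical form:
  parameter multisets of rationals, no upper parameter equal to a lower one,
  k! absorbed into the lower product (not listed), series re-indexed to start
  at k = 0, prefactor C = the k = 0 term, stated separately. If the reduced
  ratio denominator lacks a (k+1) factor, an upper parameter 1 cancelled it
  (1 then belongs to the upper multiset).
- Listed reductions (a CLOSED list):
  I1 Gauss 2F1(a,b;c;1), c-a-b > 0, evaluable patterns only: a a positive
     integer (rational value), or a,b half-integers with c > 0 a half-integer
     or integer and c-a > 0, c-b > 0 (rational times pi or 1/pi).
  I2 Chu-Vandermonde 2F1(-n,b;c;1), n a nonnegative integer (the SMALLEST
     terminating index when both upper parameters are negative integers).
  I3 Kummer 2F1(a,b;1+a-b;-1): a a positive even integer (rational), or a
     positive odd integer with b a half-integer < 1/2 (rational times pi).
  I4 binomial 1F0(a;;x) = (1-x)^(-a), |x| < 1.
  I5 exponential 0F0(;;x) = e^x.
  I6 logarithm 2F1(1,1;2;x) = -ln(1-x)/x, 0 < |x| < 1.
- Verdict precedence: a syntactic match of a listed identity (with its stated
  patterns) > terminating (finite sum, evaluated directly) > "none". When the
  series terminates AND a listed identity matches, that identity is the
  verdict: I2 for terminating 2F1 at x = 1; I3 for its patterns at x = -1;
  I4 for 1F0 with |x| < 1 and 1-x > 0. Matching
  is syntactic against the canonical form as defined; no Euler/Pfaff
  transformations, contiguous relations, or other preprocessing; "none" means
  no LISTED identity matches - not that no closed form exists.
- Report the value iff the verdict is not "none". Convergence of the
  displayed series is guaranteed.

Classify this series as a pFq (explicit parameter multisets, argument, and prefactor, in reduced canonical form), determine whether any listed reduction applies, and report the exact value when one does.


Classification (C = 7/9): 2F1 with upper {-8/3, 2}, lower {17/3}, argument x = -1. Verdict: this is Kummer (I3) (x = -1; c = 17/3 equals 1+a-b for upper {-8/3, 2}: listed pattern). Sum: 49/27.

The tell: t_0 being 7/9, the running product (prefactor 7/9) telescopes to a rising factorial.
Step ratio: r(k) = (-1) * (k-8/3) (k+2) / [(k+17/3) (k+1)] - rational in k. x = (-1); t_0 = 7/9; negate the roots.


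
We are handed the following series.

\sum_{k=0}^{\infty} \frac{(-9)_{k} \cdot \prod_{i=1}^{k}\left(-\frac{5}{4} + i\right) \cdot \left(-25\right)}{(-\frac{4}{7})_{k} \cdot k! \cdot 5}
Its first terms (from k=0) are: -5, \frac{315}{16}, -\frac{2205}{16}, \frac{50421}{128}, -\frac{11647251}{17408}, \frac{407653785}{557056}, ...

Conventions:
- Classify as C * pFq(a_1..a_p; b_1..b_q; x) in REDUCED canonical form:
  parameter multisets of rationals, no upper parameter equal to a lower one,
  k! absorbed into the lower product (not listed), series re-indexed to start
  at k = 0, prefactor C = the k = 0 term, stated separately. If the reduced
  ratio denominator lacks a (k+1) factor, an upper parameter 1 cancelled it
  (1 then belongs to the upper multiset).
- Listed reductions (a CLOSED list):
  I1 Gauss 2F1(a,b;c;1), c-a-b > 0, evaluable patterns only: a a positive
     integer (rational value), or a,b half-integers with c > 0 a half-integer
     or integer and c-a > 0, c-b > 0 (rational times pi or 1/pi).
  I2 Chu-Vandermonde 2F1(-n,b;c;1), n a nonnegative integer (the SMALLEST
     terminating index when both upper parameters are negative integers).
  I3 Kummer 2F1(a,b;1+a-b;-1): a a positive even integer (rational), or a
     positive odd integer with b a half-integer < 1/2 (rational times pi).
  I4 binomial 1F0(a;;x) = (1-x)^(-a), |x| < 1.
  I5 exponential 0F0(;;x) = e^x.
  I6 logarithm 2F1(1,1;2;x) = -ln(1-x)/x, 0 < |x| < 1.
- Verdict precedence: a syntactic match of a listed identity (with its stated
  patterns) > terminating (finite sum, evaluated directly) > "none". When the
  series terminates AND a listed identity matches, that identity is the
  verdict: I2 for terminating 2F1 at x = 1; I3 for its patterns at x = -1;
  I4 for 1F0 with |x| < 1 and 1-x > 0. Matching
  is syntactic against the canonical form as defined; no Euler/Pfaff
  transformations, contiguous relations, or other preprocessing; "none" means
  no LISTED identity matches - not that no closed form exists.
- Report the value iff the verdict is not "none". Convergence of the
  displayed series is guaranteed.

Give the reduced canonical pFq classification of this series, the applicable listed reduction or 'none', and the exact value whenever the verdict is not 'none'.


Key step: t_0 = -5 here, and the constant factors (C = -5, x = 1) combine into one prefactor.
Adjacent-term ratio: r(k) = 1 * (k-9) (k-\frac{1}{4}) / [(k-\frac{4}{7}) (k+1)] - rational in k. x = 1; t_0 = -5; negate the roots.

At argument 1: a 2F1 with upper {-9, -\frac{1}{4}}, lower {-\frac{4}{7}}, scaled by C = -5. Verdict (x = 1): the Chu-Vandermonde identity I2 applies (terminating 2F1 at x = 1 with n = 9, b = -1/4, c = -\frac{4}{7}). Exact value: -\frac{397450819975}{54089744384}.


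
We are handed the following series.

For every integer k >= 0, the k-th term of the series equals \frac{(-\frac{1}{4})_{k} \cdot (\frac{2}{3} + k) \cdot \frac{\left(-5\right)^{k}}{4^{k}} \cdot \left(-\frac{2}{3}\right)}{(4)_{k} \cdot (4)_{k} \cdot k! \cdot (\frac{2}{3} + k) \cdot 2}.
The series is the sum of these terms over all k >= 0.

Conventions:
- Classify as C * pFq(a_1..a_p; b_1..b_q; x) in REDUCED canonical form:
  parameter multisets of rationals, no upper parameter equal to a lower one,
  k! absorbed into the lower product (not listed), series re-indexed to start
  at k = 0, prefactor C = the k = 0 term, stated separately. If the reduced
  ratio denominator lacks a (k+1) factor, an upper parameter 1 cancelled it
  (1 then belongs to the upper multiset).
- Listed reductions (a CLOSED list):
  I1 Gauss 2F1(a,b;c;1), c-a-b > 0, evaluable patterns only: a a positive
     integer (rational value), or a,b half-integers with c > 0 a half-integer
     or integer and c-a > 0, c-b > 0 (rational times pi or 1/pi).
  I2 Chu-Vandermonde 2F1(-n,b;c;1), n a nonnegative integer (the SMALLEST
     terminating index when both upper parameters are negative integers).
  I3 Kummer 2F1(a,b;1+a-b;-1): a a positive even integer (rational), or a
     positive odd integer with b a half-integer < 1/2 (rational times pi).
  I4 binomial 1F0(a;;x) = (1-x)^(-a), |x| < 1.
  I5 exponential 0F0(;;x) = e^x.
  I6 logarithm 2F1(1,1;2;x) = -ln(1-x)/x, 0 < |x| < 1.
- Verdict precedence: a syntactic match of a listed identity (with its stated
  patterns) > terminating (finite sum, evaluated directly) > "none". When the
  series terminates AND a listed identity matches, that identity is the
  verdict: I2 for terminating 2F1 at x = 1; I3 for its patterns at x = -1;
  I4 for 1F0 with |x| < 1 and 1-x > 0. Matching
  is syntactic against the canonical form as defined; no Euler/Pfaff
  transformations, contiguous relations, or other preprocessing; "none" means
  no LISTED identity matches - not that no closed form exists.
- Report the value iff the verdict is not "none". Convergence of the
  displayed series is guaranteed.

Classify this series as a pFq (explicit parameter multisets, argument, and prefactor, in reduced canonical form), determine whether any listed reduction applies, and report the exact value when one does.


This is -\frac{1}{3} * 1F2(-\frac{1}{4}; 4, 4; -\frac{5}{4}) in reduced canonical form. Verdict: none (x = -\frac{5}{4}): each listed identity misses the multisets {-\frac{1}{4}} ; {4, 4}.

Key observation: with t_0 = -\frac{1}{3}, the factor k + 2/3 cancels (top and bottom), leaving C = -1/3, x = -5/4.
Consecutive-term ratio: r(k) = -\frac{5}{4} * (k-\frac{1}{4}) / [(k+4) (k+4) (k+1)] - poly over poly, x = -\frac{5}{4} from leading terms; C = -\frac{1}{3} at k = 0.


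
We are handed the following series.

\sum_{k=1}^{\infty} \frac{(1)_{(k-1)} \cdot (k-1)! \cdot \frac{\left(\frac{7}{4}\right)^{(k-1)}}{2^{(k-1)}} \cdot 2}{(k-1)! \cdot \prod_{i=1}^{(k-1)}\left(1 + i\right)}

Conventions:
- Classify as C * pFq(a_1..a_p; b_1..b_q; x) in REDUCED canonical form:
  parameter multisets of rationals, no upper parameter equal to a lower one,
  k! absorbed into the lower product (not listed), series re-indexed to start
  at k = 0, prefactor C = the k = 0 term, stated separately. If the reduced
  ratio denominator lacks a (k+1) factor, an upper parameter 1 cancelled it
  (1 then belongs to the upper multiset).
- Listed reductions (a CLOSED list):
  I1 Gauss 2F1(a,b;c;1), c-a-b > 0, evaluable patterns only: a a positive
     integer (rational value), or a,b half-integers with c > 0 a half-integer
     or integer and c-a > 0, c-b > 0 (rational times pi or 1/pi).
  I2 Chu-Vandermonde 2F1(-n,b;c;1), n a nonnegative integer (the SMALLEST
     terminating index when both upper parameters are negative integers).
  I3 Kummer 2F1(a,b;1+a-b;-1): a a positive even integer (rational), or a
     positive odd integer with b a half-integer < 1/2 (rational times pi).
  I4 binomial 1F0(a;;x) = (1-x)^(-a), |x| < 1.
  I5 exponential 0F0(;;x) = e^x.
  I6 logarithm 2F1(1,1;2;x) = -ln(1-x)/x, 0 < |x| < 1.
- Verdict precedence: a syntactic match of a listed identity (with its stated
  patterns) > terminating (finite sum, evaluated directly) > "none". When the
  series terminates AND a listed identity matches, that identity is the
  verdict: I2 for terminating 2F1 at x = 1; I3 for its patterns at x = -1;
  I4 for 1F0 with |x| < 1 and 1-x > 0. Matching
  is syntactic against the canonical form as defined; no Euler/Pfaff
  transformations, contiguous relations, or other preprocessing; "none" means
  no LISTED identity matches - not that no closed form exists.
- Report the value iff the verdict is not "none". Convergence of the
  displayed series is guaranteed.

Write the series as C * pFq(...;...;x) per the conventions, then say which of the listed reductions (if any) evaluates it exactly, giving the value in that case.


First insight: t_0 being 2, the factorial ratio (prefactor 2) (k+a-1)!/(a-1)! is a rising factorial (a)_k.
Adjacent-term ratio: r(k) = \frac{7}{8} * (k+1) (k+1) / [(k+2) (k+1)] ; factor over Q: parameters, x = \frac{7}{8}, and C = 2.

Prefactor 2, argument \frac{7}{8}: 2F1 with upper {1, 1} over lower {2}. Verdict: the I6 logarithm reduction applies (the logarithm: parameters (1,1;2), x = \frac{7}{8}). Exact value: \left(-\frac{16}{7}\right) \cdot \ln\left(\frac{1}{8}\right).


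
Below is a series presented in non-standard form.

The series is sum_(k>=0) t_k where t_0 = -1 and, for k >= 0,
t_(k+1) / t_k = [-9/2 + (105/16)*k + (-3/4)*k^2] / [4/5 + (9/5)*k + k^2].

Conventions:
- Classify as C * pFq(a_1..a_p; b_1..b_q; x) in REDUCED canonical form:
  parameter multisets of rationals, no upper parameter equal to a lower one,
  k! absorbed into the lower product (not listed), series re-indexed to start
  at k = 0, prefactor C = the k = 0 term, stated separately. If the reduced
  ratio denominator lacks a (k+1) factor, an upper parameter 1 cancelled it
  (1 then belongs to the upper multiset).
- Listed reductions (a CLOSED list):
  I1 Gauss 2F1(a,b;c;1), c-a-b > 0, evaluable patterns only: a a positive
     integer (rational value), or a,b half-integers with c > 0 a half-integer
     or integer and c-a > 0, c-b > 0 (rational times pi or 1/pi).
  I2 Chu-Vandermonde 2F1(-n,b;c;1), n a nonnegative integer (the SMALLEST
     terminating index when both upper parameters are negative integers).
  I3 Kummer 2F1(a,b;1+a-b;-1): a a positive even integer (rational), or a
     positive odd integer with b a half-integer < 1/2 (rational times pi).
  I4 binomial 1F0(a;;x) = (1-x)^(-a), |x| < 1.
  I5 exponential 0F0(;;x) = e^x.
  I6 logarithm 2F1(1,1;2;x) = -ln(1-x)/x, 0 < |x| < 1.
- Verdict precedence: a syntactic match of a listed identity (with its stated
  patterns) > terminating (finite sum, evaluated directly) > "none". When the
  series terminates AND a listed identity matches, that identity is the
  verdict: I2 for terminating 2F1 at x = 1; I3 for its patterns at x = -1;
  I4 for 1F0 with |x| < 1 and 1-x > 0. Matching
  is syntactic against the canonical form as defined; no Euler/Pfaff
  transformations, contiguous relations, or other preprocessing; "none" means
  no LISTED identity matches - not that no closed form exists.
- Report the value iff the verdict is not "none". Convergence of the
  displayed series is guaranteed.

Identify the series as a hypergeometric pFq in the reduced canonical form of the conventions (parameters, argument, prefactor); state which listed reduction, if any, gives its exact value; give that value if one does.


Classification (C = -1): 2F1 with upper {-8, -3/4}, lower {4/5}, argument x = -3/4. Verdict: terminating. (-8)_k vanishes past k = 8, leaving a 9-term sum, computed directly. Value: 2793276586540157/302915453452288.

The tell: t_0 being -1, the expanded ratio factors over Q; C = -1, x = -3/4, roots give parameters.
Ratio: r(k) = (-3/4) * (k-8) (k-3/4) / [(k+4/5) (k+1)] - poly over poly, x = (-3/4) from leading terms; C = -1 at k = 0.


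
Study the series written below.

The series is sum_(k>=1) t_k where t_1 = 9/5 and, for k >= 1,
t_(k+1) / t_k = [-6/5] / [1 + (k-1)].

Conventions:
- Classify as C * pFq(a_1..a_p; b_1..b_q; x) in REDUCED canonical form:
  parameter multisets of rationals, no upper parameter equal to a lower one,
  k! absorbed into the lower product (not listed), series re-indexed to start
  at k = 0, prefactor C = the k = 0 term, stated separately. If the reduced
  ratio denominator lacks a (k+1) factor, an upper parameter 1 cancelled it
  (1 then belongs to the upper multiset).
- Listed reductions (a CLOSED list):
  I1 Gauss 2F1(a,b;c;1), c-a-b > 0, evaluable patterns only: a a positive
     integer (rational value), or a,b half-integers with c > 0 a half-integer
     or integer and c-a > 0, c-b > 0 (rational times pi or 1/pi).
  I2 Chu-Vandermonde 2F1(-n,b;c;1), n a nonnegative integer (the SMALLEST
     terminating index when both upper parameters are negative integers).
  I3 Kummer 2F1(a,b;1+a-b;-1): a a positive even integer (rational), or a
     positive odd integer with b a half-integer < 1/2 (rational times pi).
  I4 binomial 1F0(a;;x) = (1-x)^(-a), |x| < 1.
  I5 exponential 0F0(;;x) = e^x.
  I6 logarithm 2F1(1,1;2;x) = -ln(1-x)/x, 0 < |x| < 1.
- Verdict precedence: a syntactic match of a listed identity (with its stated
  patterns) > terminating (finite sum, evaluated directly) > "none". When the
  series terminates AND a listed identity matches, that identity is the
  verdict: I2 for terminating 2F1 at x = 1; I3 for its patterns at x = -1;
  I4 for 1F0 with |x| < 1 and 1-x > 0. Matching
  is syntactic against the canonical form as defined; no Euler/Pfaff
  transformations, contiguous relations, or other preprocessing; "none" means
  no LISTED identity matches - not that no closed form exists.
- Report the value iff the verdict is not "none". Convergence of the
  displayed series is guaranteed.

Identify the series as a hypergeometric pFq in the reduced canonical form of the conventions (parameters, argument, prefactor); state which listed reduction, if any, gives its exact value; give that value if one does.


First insight: t_0 being 9/5, factor the ratio over Q (C = 9/5): negated roots = parameters.
Ratio: r(k) = (-6/5) * 1 / [(k+1)] - rational; roots negated = parameters, x = (-6/5), C = 9/5.

Prefactor 9/5, argument -6/5: 0F0 with upper {-} over lower {-}. Verdict: exponential (I5) fires (the 0F0 exponential series at x = -6/5). Hence: (9/5) * e^(-6/5).


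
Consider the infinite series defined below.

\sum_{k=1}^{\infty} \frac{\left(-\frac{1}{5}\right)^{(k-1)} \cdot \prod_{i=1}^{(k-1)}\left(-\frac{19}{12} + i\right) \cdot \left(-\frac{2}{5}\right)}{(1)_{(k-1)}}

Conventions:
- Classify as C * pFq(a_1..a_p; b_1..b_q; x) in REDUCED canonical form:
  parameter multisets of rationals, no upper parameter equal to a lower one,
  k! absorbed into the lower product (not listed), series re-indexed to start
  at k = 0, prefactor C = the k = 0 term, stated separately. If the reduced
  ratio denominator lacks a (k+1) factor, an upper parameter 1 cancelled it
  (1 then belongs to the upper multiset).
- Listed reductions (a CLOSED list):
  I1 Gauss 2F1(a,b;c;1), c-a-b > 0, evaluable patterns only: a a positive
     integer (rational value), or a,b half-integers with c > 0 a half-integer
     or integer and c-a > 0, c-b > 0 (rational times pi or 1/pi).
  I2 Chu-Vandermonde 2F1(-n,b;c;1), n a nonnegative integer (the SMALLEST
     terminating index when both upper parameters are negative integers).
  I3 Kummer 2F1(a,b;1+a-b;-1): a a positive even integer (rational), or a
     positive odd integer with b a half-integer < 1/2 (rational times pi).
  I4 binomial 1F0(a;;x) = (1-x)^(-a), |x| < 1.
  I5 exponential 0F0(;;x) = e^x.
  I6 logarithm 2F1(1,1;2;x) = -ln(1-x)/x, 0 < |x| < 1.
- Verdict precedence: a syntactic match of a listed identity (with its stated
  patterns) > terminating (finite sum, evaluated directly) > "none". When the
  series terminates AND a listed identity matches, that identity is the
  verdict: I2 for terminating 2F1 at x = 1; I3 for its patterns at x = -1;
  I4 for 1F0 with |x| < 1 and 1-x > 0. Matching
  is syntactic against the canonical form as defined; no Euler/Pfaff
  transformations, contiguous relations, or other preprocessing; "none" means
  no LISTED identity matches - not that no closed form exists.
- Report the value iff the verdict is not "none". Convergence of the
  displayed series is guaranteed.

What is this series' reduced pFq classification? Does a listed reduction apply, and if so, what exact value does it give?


x = -\frac{1}{5} here; the reduced form reads 1F0, upper {-\frac{7}{12}}, lower {-}, C = -\frac{2}{5}. Verdict: the I4 binomial reduction matches (the 1F0 binomial series: exponent 7/12, x = -\frac{1}{5}). Exact value: \left(-\frac{2}{5}\right) \cdot \left(\frac{6}{5}\right)^{\frac{7}{12}}.

Structural cue: t_0 being -\frac{2}{5}, (1)_k (C = -2/5) is k! itself.
Ratio: r(k) = -\frac{1}{5} * (k-\frac{7}{12}) / [(k+1)] - rational in k, leading ratio -\frac{1}{5}; with t_0 = -\frac{2}{5}, classification follows.


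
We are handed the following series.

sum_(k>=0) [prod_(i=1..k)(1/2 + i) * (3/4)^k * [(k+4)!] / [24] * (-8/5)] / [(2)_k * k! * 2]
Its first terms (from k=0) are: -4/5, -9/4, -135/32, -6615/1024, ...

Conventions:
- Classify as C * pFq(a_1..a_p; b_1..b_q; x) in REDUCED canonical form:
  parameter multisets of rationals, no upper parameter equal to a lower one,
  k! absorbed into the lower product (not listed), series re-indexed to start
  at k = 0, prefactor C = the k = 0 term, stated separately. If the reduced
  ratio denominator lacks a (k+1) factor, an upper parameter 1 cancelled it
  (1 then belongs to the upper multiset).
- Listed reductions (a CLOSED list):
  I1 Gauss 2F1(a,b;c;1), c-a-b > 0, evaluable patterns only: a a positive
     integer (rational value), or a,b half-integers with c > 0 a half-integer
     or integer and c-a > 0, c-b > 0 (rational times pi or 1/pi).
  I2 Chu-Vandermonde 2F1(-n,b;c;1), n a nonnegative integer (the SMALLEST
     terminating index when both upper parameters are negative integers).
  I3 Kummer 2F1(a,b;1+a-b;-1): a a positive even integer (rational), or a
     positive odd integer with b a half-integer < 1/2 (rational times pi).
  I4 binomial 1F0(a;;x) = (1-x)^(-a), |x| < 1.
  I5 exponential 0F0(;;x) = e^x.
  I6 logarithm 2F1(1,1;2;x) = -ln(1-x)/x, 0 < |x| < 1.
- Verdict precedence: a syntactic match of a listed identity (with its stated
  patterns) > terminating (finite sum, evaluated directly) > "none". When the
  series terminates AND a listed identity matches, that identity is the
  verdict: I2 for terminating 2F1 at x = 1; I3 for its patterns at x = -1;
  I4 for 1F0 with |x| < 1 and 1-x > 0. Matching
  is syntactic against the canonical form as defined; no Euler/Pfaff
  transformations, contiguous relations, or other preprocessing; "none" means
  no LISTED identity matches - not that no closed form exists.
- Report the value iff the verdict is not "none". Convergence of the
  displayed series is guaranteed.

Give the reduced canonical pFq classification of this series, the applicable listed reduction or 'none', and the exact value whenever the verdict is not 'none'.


With C = -4/5: the canonical form is 2F1(3/2, 5; 2; 3/4). Verdict: none. Every listed pattern misses the 2F1 form at 3/4, upper {3/2, 5}.

Key observation: from the first term -4/5: the factorial ratio (C = -4/5, x = 3/4) (k+a-1)!/(a-1)! is a rising factorial (a)_k.
Ratio: r(k) = (3/4) * (k+3/2) (k+5) / [(k+2) (k+1)] - rational in k. x = (3/4); t_0 = -4/5; negate the roots.


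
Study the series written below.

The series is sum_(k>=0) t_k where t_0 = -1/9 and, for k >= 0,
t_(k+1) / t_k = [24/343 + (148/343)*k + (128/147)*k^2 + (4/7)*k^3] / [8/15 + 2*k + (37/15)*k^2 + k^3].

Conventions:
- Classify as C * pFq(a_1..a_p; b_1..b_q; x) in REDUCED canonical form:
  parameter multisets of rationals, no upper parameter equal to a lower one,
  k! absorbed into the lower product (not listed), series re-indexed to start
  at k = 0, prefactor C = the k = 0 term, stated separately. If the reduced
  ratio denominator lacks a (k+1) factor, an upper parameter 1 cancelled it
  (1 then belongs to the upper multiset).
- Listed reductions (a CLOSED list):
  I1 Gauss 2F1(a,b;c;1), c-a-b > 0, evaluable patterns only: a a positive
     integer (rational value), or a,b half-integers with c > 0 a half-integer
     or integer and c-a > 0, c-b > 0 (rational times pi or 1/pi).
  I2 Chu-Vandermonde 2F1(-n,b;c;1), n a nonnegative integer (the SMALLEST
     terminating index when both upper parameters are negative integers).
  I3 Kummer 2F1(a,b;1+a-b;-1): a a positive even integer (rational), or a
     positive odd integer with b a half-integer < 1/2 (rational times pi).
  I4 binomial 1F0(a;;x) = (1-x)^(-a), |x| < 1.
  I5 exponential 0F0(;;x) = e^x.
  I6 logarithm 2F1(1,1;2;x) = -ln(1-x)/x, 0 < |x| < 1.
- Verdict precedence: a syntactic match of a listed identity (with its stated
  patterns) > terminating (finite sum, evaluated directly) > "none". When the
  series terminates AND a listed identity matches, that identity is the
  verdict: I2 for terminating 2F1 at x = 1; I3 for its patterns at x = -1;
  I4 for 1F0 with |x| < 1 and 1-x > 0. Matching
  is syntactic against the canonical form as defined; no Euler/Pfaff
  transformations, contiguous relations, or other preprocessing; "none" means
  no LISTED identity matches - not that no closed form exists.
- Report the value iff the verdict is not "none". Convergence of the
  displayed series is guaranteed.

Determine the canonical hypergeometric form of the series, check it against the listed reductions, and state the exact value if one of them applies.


This is -1/9 * 2F1(3/7, 3/7; 4/5; 4/7) in reduced canonical form. Verdict: none (x = 4/7): each listed identity misses the multisets {3/7, 3/7} ; {4/5}.

Key step: t_0 = -1/9 here, and cancel k + 2/3 from the displayed ratio first; then prefactor -1/9.
Ratio: r(k) = (4/7) * (k+3/7) (k+3/7) / [(k+4/5) (k+1)] - rational; roots negated = parameters, x = (4/7), C = -1/9.


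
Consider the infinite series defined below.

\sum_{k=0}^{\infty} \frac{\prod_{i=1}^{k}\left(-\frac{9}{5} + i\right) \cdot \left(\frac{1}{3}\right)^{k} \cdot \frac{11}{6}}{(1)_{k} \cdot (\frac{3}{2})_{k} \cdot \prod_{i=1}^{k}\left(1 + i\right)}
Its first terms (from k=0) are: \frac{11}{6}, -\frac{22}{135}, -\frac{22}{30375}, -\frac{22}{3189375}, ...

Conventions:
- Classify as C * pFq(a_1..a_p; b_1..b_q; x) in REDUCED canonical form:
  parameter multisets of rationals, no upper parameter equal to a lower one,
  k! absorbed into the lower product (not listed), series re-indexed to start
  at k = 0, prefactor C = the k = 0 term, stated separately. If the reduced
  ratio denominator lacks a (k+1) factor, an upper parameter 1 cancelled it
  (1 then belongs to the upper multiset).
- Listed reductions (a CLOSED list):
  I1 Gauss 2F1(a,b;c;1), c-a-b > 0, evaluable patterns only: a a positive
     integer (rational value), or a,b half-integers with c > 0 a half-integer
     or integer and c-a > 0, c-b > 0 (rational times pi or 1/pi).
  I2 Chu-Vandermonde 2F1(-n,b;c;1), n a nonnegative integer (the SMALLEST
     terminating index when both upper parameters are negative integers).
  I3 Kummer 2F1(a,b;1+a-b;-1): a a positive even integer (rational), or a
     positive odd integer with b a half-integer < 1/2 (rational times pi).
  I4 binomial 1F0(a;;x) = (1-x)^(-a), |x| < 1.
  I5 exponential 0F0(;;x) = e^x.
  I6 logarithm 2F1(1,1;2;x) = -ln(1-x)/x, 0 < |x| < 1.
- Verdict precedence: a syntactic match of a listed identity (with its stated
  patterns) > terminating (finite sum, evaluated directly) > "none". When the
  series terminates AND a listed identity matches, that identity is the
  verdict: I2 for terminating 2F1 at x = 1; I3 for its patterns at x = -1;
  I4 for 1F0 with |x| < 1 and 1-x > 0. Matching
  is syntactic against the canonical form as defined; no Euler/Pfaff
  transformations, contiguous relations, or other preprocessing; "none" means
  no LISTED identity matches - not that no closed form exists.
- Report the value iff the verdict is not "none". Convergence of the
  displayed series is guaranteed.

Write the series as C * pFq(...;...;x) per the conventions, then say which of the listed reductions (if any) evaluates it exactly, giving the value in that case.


Reduced: x = \frac{1}{3}, 1F2, upper = {-\frac{4}{5}}, lower = {\frac{3}{2}, 2}, C = \frac{11}{6}. Verdict: none (x = \frac{1}{3}): each listed identity misses the multisets {-\frac{4}{5}} ; {\frac{3}{2}, 2}.

Key observation: with t_0 = \frac{11}{6}, (1)_k (C = 11/6) is k! itself.
Adjacent-term ratio: r(k) = \frac{1}{3} * (k-\frac{4}{5}) / [(k+\frac{3}{2}) (k+2) (k+1)] - rational; roots negated = parameters, x = \frac{1}{3}, C = \frac{11}{6}.


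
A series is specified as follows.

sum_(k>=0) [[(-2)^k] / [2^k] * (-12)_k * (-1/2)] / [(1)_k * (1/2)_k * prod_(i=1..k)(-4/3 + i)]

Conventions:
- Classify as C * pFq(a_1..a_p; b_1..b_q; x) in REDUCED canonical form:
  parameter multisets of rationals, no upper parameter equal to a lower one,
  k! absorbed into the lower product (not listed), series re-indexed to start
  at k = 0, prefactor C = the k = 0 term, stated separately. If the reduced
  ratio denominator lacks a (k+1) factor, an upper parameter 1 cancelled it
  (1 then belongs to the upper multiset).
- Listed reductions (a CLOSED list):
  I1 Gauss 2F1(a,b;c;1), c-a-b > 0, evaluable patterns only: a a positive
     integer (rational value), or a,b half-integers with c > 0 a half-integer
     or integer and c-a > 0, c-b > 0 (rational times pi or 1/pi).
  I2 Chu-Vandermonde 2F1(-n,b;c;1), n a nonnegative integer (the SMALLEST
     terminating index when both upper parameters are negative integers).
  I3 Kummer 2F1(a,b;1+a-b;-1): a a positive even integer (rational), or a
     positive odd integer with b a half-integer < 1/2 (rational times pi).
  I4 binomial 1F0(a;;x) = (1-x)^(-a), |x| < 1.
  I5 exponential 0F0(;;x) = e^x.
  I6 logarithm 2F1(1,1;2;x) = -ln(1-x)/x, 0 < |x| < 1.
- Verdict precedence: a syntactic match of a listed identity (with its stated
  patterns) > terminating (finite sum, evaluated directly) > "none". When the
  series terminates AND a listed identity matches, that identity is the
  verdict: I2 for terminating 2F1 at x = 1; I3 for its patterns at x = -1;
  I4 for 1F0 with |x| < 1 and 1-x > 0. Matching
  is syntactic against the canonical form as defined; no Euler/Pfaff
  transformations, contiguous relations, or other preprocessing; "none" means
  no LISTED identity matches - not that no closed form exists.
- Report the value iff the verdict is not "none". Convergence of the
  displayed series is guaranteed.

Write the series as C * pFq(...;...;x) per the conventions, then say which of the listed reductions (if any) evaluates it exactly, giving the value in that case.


The tell: t_0 = -1/2 here, and (1)_k (C = -1/2, x = -1) is k! itself.
Term ratio: r(k) = (-1) * (k-12) / [(k-1/3) (k+1/2) (k+1)] - poly over poly, x = (-1) from leading terms; C = -1/2 at k = 0.

Canonical form: C = -1/2 times 1F2 with upper {-12}, lower {-1/3, 1/2}, x = -1. Verdict: terminating (-12 upstairs). 13 nonzero terms in all; added directly. Exact value: 641005664920736772659/1477104826740042500.


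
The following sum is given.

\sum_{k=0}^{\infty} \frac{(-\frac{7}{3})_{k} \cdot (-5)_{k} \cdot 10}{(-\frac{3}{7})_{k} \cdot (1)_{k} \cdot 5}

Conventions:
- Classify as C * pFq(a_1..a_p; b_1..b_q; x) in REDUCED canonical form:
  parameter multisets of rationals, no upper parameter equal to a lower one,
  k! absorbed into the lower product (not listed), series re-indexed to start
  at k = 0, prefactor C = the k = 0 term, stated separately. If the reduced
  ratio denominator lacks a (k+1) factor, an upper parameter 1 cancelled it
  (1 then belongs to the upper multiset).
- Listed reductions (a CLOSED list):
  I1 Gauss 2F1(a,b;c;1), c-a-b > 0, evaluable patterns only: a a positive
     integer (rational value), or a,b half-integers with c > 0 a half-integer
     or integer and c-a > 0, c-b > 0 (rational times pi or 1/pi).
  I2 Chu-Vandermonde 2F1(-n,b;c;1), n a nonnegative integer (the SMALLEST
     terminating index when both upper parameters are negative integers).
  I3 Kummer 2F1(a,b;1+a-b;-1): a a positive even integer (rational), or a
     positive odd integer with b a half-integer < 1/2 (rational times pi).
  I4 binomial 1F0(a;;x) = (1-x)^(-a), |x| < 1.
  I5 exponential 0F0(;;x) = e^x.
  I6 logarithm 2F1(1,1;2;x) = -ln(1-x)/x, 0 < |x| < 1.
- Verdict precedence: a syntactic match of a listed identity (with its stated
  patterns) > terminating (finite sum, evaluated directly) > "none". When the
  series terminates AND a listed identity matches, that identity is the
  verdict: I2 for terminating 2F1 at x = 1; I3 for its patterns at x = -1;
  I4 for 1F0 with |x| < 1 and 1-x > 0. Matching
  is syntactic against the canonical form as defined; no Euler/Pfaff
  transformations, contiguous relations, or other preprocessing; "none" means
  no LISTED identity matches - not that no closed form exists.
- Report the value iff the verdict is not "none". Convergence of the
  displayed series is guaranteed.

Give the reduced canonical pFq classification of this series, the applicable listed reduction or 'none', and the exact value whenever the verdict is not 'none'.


Reduced: x = 1, 2F1, upper = {-5, -\frac{7}{3}}, lower = {-\frac{3}{7}}, C = 2. Verdict: Chu-Vandermonde (I2) fires (terminating 2F1 at x = 1 with n = 5, b = -7/3, c = -\frac{3}{7}). Hence: -\frac{127771088}{360855}.

Structural cue: with t_0 = 2, (1)_k (C = 2) is k! itself.
Term ratio: r(k) = 1 * (k-5) (k-\frac{7}{3}) / [(k-\frac{3}{7}) (k+1)] - rational in k, leading ratio 1; with t_0 = 2, classification follows.


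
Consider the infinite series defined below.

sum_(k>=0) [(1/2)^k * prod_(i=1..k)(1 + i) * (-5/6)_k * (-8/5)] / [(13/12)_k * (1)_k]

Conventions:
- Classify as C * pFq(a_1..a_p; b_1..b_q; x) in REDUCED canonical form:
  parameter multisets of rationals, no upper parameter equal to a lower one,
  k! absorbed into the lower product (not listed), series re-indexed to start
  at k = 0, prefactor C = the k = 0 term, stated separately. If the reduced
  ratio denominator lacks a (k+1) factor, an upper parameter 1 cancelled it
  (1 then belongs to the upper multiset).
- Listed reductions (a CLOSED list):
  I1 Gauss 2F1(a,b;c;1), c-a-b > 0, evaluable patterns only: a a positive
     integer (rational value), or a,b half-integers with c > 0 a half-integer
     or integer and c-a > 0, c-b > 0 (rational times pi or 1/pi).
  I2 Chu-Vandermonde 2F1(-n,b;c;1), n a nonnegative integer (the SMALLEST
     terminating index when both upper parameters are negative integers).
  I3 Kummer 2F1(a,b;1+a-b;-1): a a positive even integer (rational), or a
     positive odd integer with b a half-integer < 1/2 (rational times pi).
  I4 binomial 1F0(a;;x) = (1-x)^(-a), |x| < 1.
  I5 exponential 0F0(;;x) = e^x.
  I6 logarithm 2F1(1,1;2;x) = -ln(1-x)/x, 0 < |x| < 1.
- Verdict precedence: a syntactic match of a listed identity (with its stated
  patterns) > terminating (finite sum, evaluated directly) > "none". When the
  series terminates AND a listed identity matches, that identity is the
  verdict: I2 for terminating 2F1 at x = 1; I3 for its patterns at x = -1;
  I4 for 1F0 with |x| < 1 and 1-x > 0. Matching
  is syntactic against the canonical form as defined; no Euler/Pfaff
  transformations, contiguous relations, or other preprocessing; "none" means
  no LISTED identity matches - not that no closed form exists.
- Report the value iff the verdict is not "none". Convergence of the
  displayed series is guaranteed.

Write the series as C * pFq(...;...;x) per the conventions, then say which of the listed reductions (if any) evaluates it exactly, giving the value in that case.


This is -8/5 * 2F1(-5/6, 2; 13/12; 1/2) in reduced canonical form. Verdict: none (x = 1/2): each listed identity misses the multisets {-5/6, 2} ; {13/12}.

The tell: with t_0 = -8/5, (1)_k (C = -8/5, x = 1/2) is k! itself.
Consecutive-term ratio: r(k) = (1/2) * (k-5/6) (k+2) / [(k+13/12) (k+1)] ; factor over Q: parameters, x = (1/2), and C = -8/5.
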